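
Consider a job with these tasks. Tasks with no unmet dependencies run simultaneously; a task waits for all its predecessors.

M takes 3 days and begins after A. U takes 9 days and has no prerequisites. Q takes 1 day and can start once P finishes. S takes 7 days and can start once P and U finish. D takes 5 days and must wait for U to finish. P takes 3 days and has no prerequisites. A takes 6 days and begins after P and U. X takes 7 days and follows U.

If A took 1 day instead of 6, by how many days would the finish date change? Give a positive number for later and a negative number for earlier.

As given, the longest chain is U→A→M = 9+6+3 = 18, so the finish is 18 days.
Since A is critical, the -5 change carries straight to that chain (now 13 days).
Now U→S = 9+7 = 16 is longest, so the finish becomes 16 days.
Change in finish: 16 − 18 = -2 days.

-2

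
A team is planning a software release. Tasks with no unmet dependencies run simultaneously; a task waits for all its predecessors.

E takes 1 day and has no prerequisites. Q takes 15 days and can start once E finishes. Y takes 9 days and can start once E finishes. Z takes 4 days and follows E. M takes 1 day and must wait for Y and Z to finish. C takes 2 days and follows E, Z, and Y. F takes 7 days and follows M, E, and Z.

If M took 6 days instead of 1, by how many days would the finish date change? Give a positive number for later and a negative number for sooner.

5

As given, the longest chain is E→Y→M→F = 1+9+1+7 = 18, so the finish is 18 days.
M is on the critical path; changing it to 6 makes that path 23 days.
That remains the longest chain; total 23 days.
Change in finish: 23 − 18 = +5 days.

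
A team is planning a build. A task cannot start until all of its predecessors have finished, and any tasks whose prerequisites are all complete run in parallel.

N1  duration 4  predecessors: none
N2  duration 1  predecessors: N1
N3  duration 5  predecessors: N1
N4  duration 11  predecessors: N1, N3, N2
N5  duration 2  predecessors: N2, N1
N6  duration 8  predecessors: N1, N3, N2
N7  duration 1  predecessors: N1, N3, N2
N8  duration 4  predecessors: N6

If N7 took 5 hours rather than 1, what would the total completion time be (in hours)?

21

Critical path before the change: N1→N3→N6→N8 = 4+5+8+4 = 21 giving 21 hours.
The longest path through N7 is only 10 hours, so N7 has float 11.
That remains the longest chain; total 21 hours.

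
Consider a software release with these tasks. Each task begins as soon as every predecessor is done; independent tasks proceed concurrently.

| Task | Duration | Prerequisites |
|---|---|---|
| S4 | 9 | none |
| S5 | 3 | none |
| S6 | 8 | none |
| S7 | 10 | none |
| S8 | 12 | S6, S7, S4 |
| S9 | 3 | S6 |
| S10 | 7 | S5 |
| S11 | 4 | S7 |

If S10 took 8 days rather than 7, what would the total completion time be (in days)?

Baseline: S7→S8 = 10+12 = 22 → 22 days.
The longest path through S10 is only 10 days, so S10 has float 12.
The critical path is still S7→S8; finish is now 22 days.

22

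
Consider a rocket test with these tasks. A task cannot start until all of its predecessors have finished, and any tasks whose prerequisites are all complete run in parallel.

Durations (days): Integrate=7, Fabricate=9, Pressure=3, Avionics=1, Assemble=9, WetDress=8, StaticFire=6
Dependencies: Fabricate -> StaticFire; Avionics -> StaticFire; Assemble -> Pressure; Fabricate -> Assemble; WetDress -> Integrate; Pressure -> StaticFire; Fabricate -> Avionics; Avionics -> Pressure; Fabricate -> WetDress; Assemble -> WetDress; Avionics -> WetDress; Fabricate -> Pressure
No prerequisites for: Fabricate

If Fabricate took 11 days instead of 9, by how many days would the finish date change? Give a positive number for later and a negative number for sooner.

2

Critical path before the change: Fabricate→Assemble→WetDress→Integrate = 9+9+8+7 = 33 giving 33 days.
Since Fabricate is critical, the +2 change carries straight to that chain (now 35 days).
That remains the longest chain; total 35 days.
Change in finish: 35 − 33 = +2 days.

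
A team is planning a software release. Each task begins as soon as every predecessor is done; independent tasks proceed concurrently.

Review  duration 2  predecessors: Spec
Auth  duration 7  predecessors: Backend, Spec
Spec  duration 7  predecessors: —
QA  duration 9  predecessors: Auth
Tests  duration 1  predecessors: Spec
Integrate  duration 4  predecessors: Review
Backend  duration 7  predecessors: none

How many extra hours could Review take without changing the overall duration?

The longest chain is Spec→Auth→QA = 7+7+9 = 23; overall finish 23 hours.
The longest chain containing Review totals 13 hours.
Float = 23 − 13 = 10.

10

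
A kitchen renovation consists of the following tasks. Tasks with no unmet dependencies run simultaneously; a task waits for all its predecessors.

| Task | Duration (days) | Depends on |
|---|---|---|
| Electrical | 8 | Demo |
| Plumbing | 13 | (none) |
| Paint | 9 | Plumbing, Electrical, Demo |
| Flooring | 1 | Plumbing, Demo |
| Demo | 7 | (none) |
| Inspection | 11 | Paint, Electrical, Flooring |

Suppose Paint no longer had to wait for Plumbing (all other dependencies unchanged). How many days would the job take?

Before: longest chain Demo→Electrical→Paint→Inspection = 7+8+9+11 = 35, finish 35.
Dropping Plumbing→Paint doesn't change Paint's earliest start (15); another predecessor still binds.
The longest chain is now Demo→Electrical→Paint→Inspection = 7+8+9+11 = 35, so the job takes 35 days.

35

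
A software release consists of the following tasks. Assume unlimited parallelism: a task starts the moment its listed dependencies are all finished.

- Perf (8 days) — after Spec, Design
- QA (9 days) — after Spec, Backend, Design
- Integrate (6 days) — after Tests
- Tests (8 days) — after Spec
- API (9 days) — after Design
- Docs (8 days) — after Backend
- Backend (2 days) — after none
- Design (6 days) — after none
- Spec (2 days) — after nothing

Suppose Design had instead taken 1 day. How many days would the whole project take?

Critical path before the change: Spec→Tests→Integrate = 2+8+6 = 16 giving 16 days.
Design is off the critical path — its longest chain is 15 days, giving 1 of slack.
No other chain overtakes it, so the finish is 16 days.

16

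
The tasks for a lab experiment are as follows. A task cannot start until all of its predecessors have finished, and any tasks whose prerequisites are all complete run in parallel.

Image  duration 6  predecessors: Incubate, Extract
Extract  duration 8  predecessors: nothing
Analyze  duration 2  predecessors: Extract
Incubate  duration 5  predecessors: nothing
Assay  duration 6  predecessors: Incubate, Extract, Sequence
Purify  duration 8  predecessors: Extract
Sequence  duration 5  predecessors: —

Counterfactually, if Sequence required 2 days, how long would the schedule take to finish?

As given, the longest chain is Extract→Purify = 8+8 = 16, so the finish is 16 days.
Sequence has 5 days of float (longest path through it is 11).
No other chain overtakes it, so the finish is 16 days.

16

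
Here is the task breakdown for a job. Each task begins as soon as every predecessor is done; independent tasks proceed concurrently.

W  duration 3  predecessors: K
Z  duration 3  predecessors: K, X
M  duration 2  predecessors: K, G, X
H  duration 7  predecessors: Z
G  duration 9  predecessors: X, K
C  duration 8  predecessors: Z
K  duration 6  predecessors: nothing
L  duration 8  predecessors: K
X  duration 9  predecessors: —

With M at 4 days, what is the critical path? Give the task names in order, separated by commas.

Critical path before the change: X→G→M = 9+9+2 = 20 giving 20 days.
M is on the critical path; changing it to 4 makes that path 22 days.
No other chain overtakes it, so the finish is 22 days.

X, G, M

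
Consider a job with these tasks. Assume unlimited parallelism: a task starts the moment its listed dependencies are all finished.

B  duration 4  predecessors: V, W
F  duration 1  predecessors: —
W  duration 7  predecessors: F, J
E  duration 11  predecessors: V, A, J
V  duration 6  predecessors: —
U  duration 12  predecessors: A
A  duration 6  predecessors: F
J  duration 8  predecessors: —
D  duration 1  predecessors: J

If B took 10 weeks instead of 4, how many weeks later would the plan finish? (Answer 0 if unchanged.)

6

Critical path before the change: J→W→B = 8+7+4 = 19 giving 19 weeks.
B lies on that path, so at 10 weeks the path becomes 25 weeks.
That remains the longest chain; total 25 weeks.
Change in finish: 25 − 19 = +6 weeks.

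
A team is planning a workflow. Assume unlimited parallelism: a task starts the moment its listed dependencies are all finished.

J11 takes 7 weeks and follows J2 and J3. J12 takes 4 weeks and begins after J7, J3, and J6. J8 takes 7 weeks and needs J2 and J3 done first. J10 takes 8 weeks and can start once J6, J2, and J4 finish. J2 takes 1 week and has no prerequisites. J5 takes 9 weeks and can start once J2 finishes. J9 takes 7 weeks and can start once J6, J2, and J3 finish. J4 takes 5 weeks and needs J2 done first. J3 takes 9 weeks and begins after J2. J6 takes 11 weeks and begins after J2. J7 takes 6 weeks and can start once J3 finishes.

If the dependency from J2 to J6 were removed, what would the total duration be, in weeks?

Before: longest chain J2→J3→J7→J12 = 1+9+6+4 = 20, finish 20.
Without J2→J6, J6's earliest start moves from 1 to 0.
After: J2→J3→J7→J12 = 1+9+6+4 = 20 → 20 weeks.

20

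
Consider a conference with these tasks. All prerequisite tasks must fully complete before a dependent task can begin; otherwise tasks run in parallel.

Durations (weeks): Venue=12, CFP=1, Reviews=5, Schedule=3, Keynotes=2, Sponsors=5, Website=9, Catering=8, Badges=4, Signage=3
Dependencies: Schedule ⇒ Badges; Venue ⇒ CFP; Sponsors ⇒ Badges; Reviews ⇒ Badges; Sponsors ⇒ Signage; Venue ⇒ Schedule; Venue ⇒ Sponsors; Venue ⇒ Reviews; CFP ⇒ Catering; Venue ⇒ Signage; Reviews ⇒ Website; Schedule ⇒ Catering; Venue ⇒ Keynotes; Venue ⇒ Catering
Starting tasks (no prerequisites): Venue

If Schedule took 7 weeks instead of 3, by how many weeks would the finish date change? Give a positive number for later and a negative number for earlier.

1

Critical path before the change: Venue→Reviews→Website = 12+5+9 = 26 giving 26 weeks.
The longest path through Schedule is only 23 weeks, so Schedule has float 3.
Now Venue→Schedule→Catering = 12+7+8 = 27 is longest, so the finish becomes 27 weeks.
Change in finish: 27 − 26 = +1 weeks.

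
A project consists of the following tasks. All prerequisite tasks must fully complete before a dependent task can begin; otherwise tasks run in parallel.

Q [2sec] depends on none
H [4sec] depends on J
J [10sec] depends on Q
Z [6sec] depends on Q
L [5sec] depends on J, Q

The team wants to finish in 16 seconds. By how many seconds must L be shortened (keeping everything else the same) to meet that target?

1

Current finish: 17 seconds; target: 16.
L is on every critical path, so each second cut from L cuts the finish by one (this holds down to a finish of 16).
Need 17 − 16 = 1 second off L → L becomes 4 seconds, finish becomes 16.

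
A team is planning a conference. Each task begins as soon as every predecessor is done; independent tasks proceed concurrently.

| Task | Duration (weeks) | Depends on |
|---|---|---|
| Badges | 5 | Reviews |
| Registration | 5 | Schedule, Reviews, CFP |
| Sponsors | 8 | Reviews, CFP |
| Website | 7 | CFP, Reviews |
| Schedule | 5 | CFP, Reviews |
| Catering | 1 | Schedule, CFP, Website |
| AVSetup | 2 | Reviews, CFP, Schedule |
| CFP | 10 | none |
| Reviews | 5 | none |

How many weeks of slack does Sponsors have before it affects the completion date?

The longest chain is CFP→Schedule→Registration = 10+5+5 = 20; overall finish 20 weeks.
Longest path through Sponsors: 18 weeks (earliest finish 18, latest finish 20).
So Sponsors can slip 20 − 18 = 2 weeks.

2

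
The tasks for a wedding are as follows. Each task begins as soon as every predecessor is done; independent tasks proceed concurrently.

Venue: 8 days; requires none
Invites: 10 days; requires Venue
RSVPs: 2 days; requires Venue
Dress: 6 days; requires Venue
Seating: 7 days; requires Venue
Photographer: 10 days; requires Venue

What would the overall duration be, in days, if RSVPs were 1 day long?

18

The binding path is Venue→Invites = 8+10 = 18; finish at 18 days.
RSVPs has 8 days of float (longest path through it is 10).
That remains the longest chain; total 18 days.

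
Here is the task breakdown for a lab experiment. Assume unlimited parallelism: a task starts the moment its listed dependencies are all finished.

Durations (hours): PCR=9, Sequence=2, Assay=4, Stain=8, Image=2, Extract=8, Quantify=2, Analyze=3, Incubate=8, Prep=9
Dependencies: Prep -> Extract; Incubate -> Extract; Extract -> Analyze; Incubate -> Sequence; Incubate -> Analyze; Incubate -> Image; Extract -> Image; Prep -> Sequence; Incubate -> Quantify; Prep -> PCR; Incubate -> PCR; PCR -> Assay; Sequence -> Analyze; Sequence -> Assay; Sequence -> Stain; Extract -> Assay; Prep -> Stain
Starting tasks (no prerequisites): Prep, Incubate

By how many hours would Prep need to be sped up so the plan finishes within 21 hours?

1

Current finish: 22 hours; target: 21.
Prep is on every critical path, so each hour cut from Prep cuts the finish by one (this holds down to a finish of 21).
Need 22 − 21 = 1 hour off Prep → Prep becomes 8 hours, finish becomes 21.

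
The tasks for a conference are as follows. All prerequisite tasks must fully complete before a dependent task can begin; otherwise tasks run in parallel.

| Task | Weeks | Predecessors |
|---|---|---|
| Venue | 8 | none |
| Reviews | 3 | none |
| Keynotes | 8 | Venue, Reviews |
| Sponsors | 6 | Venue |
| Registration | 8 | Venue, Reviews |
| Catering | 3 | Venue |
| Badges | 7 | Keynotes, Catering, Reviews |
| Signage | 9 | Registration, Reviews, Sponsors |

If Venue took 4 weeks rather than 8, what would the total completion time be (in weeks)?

Actual critical path: Venue→Registration→Signage = 8+8+9 = 25 ⇒ 25 weeks.
Venue is on the critical path; changing it to 4 makes that path 21 weeks.
No other chain overtakes it, so the finish is 21 weeks.

21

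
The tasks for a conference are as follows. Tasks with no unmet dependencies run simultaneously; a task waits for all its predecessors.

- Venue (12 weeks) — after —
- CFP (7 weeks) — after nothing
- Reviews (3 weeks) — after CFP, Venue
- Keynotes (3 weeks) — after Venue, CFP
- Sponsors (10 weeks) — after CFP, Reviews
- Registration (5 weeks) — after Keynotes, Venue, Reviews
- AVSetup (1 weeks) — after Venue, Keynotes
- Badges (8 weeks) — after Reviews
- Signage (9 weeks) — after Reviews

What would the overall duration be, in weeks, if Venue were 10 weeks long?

Actual critical path: Venue→Reviews→Sponsors = 12+3+10 = 25 ⇒ 25 weeks.
Venue is on the critical path; changing it to 10 makes that path 23 weeks.
The critical path is still Venue→Reviews→Sponsors; finish is now 23 weeks.

23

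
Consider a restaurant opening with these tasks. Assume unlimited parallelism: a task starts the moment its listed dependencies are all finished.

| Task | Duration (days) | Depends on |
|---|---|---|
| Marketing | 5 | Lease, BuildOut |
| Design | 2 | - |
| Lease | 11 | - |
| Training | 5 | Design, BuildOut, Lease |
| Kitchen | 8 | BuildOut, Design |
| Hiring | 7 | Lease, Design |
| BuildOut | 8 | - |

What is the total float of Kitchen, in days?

The longest chain is Lease→Hiring = 11+7 = 18; overall finish 18 days.
Longest path through Kitchen: 16 days (earliest finish 16, latest finish 18).
Float = 18 − 16 = 2.

2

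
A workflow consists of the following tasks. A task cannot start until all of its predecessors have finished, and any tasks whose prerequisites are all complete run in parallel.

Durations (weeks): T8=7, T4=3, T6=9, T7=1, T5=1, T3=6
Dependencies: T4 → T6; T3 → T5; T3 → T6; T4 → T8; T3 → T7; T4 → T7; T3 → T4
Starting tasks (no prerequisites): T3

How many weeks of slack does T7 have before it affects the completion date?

8

T3→T4→T6 = 6+3+9 = 18 sets the makespan at 18 weeks.
The longest chain containing T7 totals 10 weeks.
Float = 18 − 10 = 8.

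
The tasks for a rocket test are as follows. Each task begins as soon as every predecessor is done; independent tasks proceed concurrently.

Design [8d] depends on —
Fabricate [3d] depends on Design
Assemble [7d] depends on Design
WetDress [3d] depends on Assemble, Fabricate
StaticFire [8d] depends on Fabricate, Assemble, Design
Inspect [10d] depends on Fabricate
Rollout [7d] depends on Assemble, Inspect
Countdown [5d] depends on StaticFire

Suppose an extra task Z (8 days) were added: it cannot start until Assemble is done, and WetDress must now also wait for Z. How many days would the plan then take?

28

Originally the plan takes 28 days.
With Z inserted, WetDress now waits for max(Assemble, Fabricate, Z).
New critical path: Design→Fabricate→Inspect→Rollout = 8+3+10+7 = 28 ⇒ 28 days.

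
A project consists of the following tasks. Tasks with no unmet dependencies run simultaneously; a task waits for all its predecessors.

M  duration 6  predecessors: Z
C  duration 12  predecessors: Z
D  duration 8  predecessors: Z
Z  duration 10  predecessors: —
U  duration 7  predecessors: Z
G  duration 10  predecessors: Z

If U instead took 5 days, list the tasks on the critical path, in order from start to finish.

Z, C

The binding path is Z→C = 10+12 = 22; finish at 22 days.
U has 5 days of float (longest path through it is 17).
No other chain overtakes it, so the finish is 22 days.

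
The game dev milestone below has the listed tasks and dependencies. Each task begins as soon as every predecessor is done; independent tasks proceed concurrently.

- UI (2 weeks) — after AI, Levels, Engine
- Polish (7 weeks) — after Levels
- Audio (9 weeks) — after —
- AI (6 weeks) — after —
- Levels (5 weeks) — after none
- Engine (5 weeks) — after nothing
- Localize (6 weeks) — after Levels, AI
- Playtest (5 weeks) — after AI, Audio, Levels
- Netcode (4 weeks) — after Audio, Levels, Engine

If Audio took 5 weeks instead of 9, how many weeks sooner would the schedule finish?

2

Baseline: Audio→Playtest = 9+5 = 14 → 14 weeks.
Since Audio is critical, the -4 change carries straight to that chain (now 10 weeks).
The binding chain switches to Levels→Polish = 5+7 = 12; finish 12 weeks.
Change in finish: 12 − 14 = -2 weeks.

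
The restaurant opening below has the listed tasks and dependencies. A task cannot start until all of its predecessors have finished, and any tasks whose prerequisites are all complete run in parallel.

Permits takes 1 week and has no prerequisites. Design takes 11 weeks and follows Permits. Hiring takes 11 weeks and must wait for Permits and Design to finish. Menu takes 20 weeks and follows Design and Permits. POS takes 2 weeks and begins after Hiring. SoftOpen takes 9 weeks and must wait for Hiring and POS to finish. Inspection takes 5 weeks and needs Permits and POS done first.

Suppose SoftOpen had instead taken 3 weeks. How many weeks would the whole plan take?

32

Actual critical path: Permits→Design→Hiring→POS→SoftOpen = 1+11+11+2+9 = 34 ⇒ 34 weeks.
Since SoftOpen is critical, the -6 change carries straight to that chain (now 28 weeks).
Now Permits→Design→Menu = 1+11+20 = 32 is longest, so the finish becomes 32 weeks.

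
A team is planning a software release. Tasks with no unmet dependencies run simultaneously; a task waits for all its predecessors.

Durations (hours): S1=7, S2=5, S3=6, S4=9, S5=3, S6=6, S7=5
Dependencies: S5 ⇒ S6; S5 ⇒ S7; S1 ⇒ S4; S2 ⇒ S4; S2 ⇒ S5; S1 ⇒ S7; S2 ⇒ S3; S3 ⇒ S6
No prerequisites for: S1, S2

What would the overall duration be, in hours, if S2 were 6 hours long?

18

Critical path before the change: S2→S3→S6 = 5+6+6 = 17 giving 17 hours.
S2 is on the critical path; changing it to 6 makes that path 18 hours.
The critical path is still S2→S3→S6; finish is now 18 hours.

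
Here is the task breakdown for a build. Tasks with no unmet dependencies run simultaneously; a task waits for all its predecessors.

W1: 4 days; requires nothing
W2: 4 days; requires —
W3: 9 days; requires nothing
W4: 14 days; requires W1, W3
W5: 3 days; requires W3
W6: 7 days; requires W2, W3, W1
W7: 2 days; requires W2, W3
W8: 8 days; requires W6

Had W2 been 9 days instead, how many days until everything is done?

24

Baseline: W3→W6→W8 = 9+7+8 = 24 → 24 days.
The longest path through W2 is only 19 days, so W2 has float 5.
Now W2→W6→W8 = 9+7+8 = 24 is longest, so the finish becomes 24 days.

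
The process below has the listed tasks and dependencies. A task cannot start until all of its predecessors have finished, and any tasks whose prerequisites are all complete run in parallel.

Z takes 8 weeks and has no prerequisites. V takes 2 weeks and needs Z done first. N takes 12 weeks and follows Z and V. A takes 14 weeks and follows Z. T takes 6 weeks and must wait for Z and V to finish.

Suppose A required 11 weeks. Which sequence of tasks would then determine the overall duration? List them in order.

Z, V, N

As given, the longest chain is Z→A = 8+14 = 22, so the finish is 22 weeks.
A lies on that path, so at 11 weeks the path becomes 19 weeks.
Now Z→V→N = 8+2+12 = 22 is longest, so the finish becomes 22 weeks.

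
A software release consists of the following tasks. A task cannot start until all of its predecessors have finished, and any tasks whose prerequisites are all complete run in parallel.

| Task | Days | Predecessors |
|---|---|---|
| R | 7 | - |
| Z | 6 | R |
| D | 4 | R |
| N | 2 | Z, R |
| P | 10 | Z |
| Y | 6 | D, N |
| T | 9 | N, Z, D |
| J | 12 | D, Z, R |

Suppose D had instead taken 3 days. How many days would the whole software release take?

25

Baseline: R→Z→J = 7+6+12 = 25 → 25 days.
The longest path through D is only 23 days, so D has float 2.
That remains the longest chain; total 25 days.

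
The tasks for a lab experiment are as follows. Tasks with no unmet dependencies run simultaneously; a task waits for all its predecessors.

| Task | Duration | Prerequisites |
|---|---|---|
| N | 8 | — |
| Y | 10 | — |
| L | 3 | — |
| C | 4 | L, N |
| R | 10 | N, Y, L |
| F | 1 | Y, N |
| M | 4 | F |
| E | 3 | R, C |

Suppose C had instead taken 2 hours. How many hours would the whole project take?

Baseline: Y→R→E = 10+10+3 = 23 → 23 hours.
C is off the critical path — its longest chain is 15 hours, giving 8 of slack.
That remains the longest chain; total 23 hours.

23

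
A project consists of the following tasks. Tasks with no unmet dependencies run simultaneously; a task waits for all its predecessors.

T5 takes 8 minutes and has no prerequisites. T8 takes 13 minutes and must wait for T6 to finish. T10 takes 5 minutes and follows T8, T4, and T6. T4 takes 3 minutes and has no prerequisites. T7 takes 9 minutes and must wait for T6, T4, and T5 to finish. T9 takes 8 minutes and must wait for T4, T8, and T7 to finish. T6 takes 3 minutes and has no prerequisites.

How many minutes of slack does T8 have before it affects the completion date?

1

The longest chain is T5→T7→T9 = 8+9+8 = 25; overall finish 25 minutes.
Longest path through T8: 24 minutes (earliest finish 16, latest finish 17).
Float = 25 − 24 = 1.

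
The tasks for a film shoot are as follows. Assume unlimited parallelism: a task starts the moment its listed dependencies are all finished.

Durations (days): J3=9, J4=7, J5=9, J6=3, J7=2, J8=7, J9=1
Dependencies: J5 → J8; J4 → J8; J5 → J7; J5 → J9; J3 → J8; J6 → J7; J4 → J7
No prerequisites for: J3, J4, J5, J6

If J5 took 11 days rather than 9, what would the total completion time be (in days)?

18

Baseline: J5→J8 = 9+7 = 16 → 16 days.
Since J5 is critical, the +2 change carries straight to that chain (now 18 days).
That remains the longest chain; total 18 days.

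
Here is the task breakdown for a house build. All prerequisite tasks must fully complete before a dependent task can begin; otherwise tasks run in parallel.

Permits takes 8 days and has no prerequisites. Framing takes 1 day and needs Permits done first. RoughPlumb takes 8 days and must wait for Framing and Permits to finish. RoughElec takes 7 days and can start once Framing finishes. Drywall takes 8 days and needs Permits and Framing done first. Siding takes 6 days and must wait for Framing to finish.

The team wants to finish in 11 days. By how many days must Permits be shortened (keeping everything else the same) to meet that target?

Current finish: 17 days; target: 11.
Permits is on every critical path, so each day cut from Permits cuts the finish by one (this holds down to a finish of 10).
Need 17 − 11 = 6 days off Permits → Permits becomes 2 days, finish becomes 11.

6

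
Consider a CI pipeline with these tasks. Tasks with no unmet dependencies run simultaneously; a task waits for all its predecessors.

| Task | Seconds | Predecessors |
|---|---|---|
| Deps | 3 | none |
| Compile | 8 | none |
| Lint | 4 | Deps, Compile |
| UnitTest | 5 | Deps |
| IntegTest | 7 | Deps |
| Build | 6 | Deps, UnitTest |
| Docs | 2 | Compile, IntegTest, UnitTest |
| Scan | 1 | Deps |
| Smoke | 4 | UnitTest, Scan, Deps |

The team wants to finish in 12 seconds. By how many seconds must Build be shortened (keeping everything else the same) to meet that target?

2

Current finish: 14 seconds; target: 12.
Build is on every critical path, so each second cut from Build cuts the finish by one (this holds down to a finish of 12).
Need 14 − 12 = 2 seconds off Build → Build becomes 4 seconds, finish becomes 12.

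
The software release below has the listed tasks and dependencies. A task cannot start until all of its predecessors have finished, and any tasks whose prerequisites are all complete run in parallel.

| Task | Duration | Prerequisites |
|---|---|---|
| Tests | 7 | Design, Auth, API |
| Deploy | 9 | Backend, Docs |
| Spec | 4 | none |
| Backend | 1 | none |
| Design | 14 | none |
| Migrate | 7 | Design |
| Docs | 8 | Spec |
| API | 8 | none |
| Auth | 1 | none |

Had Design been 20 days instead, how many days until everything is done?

As given, the longest chain is Design→Tests = 14+7 = 21, so the finish is 21 days.
Design is on the critical path; changing it to 20 makes that path 27 days.
That remains the longest chain; total 27 days.

27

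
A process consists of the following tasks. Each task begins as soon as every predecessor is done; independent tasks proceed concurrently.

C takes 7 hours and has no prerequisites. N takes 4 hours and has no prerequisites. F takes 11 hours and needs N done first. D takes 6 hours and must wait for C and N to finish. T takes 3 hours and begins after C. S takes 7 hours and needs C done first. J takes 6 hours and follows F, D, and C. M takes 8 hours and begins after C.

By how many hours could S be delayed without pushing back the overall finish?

N→F→J = 4+11+6 = 21 sets the makespan at 21 hours.
The longest chain containing S totals 14 hours.
So S can slip 21 − 14 = 7 hours.

7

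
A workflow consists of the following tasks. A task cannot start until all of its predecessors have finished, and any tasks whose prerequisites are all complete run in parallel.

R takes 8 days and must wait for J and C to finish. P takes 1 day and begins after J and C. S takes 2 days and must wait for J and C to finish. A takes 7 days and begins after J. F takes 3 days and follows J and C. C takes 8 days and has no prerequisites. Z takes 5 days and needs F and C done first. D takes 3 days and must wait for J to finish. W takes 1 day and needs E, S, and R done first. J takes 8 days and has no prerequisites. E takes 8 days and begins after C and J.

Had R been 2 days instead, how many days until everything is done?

17

As given, the longest chain is J→R→W = 8+8+1 = 17, so the finish is 17 days.
R is on the critical path; changing it to 2 makes that path 11 days.
Now C→E→W = 8+8+1 = 17 is longest, so the finish becomes 17 days.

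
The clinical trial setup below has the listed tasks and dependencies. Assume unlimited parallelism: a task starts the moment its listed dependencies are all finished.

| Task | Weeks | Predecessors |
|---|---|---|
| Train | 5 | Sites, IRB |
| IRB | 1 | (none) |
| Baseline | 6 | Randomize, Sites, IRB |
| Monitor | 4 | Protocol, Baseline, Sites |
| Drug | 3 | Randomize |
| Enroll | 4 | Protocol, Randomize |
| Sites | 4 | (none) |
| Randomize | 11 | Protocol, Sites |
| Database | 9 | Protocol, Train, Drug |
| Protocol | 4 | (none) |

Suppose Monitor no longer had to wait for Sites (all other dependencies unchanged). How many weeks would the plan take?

27

Before: longest chain Protocol→Randomize→Drug→Database = 4+11+3+9 = 27, finish 27.
Dropping Sites→Monitor doesn't change Monitor's earliest start (21); another predecessor still binds.
After: Protocol→Randomize→Drug→Database = 4+11+3+9 = 27 → 27 weeks.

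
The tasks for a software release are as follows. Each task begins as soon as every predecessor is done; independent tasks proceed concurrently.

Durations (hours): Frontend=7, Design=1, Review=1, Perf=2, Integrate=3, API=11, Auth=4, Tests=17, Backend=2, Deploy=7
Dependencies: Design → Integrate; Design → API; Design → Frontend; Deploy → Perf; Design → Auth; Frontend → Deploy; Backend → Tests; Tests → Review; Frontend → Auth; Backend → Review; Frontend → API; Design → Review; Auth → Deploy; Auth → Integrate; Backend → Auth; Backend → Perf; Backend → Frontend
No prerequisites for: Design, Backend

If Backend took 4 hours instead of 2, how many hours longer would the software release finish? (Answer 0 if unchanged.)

Actual critical path: Backend→Frontend→Auth→Deploy→Perf = 2+7+4+7+2 = 22 ⇒ 22 hours.
Since Backend is critical, the +2 change carries straight to that chain (now 24 hours).
That remains the longest chain; total 24 hours.
Change in finish: 24 − 22 = +2 hours.

2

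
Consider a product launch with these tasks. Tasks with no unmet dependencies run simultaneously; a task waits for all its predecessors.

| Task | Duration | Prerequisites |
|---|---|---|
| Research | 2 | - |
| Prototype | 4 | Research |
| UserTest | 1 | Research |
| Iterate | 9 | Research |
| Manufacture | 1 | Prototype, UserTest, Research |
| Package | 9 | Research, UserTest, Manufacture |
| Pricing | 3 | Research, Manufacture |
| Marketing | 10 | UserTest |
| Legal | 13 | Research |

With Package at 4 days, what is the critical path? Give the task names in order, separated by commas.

As given, the longest chain is Research→Prototype→Manufacture→Package = 2+4+1+9 = 16, so the finish is 16 days.
Package lies on that path, so at 4 days the path becomes 11 days.
New critical path: Research→Legal = 2+13 = 15 ⇒ 15 days.

Research, Legal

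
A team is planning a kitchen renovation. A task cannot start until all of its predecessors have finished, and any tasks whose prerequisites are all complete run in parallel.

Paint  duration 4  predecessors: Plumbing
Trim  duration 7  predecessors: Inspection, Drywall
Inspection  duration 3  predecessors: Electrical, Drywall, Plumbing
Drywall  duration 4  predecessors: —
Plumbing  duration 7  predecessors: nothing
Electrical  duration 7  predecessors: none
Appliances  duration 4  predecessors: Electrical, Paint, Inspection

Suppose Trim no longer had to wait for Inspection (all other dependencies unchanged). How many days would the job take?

Original critical path: Plumbing→Inspection→Trim = 7+3+7 = 17 ⇒ 17 days.
Without Inspection→Trim, Trim's earliest start moves from 10 to 4.
New critical path: Plumbing→Paint→Appliances = 7+4+4 = 15 ⇒ 15 days.

15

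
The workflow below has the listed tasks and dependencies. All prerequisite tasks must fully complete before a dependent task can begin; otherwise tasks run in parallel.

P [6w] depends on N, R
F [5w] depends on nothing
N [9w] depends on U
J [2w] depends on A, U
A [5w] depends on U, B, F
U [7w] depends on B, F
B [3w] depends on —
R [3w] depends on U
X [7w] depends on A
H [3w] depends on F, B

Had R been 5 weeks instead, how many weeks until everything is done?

Critical path before the change: F→U→N→P = 5+7+9+6 = 27 giving 27 weeks.
The longest path through R is only 21 weeks, so R has float 6.
No other chain overtakes it, so the finish is 27 weeks.

27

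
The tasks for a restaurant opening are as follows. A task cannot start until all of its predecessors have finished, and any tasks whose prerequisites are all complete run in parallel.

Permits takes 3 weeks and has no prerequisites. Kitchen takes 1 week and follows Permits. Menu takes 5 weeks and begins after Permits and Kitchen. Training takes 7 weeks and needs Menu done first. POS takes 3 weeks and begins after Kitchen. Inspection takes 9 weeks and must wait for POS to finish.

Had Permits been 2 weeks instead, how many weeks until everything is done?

Baseline: Permits→Kitchen→Menu→Training = 3+1+5+7 = 16 → 16 weeks.
Permits is on the critical path; changing it to 2 makes that path 15 weeks.
That remains the longest chain; total 15 weeks.

15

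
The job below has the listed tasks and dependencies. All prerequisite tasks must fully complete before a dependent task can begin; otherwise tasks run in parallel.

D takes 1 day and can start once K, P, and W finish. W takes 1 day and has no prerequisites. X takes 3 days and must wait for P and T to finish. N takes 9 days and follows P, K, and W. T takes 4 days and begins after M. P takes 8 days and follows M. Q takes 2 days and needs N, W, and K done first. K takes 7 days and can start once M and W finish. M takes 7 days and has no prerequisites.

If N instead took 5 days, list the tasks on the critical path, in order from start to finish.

M, P, N, Q

Baseline: M→P→N→Q = 7+8+9+2 = 26 → 26 days.
Since N is critical, the -4 change carries straight to that chain (now 22 days).
No other chain overtakes it, so the finish is 22 days.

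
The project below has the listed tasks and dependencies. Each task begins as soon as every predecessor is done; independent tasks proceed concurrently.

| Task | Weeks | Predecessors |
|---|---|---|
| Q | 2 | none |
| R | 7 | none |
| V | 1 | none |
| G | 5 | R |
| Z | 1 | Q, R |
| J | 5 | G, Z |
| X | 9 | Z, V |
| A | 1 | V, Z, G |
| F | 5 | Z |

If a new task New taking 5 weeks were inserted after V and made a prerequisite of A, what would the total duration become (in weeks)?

17

Originally the project takes 17 weeks.
With New inserted, A now waits for max(V, Z, G, New).
New critical path: R→G→J = 7+5+5 = 17 ⇒ 17 weeks.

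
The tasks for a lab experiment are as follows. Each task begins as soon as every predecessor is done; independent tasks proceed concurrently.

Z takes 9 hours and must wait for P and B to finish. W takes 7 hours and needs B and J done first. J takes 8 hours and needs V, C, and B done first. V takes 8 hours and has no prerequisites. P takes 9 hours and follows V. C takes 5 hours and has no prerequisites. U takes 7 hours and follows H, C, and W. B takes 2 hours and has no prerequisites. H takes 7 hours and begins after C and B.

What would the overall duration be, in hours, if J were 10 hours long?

32

The binding path is V→J→W→U = 8+8+7+7 = 30; finish at 30 hours.
Since J is critical, the +2 change carries straight to that chain (now 32 hours).
No other chain overtakes it, so the finish is 32 hours.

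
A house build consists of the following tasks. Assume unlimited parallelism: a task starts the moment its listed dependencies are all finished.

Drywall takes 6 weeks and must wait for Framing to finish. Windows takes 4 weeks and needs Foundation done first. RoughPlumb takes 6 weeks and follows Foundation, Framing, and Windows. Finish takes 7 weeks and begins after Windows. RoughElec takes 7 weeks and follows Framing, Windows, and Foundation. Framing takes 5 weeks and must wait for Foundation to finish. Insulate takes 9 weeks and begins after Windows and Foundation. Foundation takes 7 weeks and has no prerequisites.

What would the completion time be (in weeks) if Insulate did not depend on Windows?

Original critical path: Foundation→Windows→Insulate = 7+4+9 = 20 ⇒ 20 weeks.
Without Windows→Insulate, Insulate's earliest start moves from 11 to 7.
New critical path: Foundation→Framing→RoughElec = 7+5+7 = 19 ⇒ 19 weeks.

19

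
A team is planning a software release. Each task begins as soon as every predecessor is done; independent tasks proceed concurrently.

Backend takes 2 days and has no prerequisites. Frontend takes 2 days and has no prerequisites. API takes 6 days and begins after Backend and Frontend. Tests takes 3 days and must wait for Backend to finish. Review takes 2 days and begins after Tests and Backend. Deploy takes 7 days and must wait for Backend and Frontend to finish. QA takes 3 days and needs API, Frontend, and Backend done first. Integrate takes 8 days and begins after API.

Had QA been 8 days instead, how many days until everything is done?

Actual critical path: Backend→API→Integrate = 2+6+8 = 16 ⇒ 16 days.
The longest path through QA is only 11 days, so QA has float 5.
Now Backend→API→QA = 2+6+8 = 16 is longest, so the finish becomes 16 days.

16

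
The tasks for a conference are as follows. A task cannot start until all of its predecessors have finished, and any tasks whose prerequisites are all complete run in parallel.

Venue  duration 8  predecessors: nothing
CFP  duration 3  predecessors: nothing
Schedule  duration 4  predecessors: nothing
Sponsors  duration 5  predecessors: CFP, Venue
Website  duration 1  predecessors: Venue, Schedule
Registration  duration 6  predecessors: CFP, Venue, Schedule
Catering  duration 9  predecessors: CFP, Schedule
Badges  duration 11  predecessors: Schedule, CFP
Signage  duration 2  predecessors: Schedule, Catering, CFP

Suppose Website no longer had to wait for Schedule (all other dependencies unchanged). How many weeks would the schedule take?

15

Before: longest chain Schedule→Catering→Signage = 4+9+2 = 15, finish 15.
Dropping Schedule→Website doesn't change Website's earliest start (8); another predecessor still binds.
New critical path: Schedule→Catering→Signage = 4+9+2 = 15 ⇒ 15 weeks.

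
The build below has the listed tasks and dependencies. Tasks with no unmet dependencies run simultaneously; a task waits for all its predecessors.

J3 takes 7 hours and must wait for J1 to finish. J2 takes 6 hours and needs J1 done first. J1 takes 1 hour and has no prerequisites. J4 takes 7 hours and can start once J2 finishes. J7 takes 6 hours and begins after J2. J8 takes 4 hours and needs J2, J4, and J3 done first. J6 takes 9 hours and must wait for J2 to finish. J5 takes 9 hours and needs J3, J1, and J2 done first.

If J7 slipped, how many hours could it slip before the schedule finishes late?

5

Critical path: J1→J2→J4→J8 = 1+6+7+4 = 18, so the finish is 18 hours.
J7 finishes as early as 13 and must finish by 18.
Float = 18 − 13 = 5.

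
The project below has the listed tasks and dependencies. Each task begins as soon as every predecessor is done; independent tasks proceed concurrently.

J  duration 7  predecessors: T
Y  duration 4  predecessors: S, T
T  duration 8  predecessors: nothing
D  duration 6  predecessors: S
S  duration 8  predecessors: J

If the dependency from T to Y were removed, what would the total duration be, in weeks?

Original critical path: T→J→S→D = 8+7+8+6 = 29 ⇒ 29 weeks.
Dropping T→Y doesn't change Y's earliest start (23); another predecessor still binds.
After: T→J→S→D = 8+7+8+6 = 29 → 29 weeks.

29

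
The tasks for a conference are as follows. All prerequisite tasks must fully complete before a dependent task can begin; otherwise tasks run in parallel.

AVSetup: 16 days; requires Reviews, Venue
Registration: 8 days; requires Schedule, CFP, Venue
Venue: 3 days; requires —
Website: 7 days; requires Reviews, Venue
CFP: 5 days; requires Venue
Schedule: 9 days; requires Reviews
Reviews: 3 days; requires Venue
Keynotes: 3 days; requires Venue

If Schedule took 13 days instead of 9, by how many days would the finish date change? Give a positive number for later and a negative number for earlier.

4

As given, the longest chain is Venue→Reviews→Schedule→Registration = 3+3+9+8 = 23, so the finish is 23 days.
Since Schedule is critical, the +4 change carries straight to that chain (now 27 days).
No other chain overtakes it, so the finish is 27 days.
Change in finish: 27 − 23 = +4 days.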